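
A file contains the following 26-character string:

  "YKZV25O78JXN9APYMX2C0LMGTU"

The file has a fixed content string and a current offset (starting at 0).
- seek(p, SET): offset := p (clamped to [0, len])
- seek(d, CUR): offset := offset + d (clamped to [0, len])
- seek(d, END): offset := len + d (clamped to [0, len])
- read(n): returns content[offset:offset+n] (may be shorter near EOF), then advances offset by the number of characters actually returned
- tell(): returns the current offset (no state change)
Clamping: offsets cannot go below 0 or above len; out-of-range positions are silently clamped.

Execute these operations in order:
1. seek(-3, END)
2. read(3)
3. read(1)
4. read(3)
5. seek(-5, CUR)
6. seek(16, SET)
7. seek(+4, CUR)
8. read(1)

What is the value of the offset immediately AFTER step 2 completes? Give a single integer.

Answer: 26

Derivation:
After 1 (seek(-3, END)): offset=23
After 2 (read(3)): returned 'GTU', offset=26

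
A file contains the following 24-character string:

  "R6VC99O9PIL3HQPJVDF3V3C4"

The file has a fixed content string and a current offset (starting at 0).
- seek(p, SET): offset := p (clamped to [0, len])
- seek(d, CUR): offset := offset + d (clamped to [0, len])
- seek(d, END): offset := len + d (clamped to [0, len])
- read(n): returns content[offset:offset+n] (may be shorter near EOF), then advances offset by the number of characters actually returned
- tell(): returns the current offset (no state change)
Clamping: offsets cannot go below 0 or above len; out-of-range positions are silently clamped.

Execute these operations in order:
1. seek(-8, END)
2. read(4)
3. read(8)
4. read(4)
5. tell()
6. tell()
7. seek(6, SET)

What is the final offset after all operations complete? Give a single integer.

After 1 (seek(-8, END)): offset=16
After 2 (read(4)): returned 'VDF3', offset=20
After 3 (read(8)): returned 'V3C4', offset=24
After 4 (read(4)): returned '', offset=24
After 5 (tell()): offset=24
After 6 (tell()): offset=24
After 7 (seek(6, SET)): offset=6

Answer: 6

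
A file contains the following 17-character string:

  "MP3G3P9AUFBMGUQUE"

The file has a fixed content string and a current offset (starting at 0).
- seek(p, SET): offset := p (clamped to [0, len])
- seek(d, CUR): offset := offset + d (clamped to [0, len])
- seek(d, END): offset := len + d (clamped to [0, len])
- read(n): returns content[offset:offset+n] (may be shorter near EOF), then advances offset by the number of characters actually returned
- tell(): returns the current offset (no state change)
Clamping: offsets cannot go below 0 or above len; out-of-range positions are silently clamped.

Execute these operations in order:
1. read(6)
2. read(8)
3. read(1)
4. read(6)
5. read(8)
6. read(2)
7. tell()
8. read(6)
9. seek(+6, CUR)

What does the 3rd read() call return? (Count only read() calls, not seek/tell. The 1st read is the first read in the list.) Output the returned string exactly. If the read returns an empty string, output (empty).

Answer: Q

Derivation:
After 1 (read(6)): returned 'MP3G3P', offset=6
After 2 (read(8)): returned '9AUFBMGU', offset=14
After 3 (read(1)): returned 'Q', offset=15
After 4 (read(6)): returned 'UE', offset=17
After 5 (read(8)): returned '', offset=17
After 6 (read(2)): returned '', offset=17
After 7 (tell()): offset=17
After 8 (read(6)): returned '', offset=17
After 9 (seek(+6, CUR)): offset=17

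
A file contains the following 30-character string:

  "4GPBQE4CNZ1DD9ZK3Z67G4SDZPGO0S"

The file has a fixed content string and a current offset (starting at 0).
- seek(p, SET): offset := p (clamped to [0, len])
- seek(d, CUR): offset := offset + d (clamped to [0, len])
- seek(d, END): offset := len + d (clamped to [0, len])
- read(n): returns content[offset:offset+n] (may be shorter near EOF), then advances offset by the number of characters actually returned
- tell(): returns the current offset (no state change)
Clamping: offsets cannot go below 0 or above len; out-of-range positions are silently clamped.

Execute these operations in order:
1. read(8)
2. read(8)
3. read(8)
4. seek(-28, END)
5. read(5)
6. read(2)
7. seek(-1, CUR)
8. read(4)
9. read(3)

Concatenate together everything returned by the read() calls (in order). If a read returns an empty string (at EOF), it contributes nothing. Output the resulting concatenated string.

After 1 (read(8)): returned '4GPBQE4C', offset=8
After 2 (read(8)): returned 'NZ1DD9ZK', offset=16
After 3 (read(8)): returned '3Z67G4SD', offset=24
After 4 (seek(-28, END)): offset=2
After 5 (read(5)): returned 'PBQE4', offset=7
After 6 (read(2)): returned 'CN', offset=9
After 7 (seek(-1, CUR)): offset=8
After 8 (read(4)): returned 'NZ1D', offset=12
After 9 (read(3)): returned 'D9Z', offset=15

Answer: 4GPBQE4CNZ1DD9ZK3Z67G4SDPBQE4CNNZ1DD9Z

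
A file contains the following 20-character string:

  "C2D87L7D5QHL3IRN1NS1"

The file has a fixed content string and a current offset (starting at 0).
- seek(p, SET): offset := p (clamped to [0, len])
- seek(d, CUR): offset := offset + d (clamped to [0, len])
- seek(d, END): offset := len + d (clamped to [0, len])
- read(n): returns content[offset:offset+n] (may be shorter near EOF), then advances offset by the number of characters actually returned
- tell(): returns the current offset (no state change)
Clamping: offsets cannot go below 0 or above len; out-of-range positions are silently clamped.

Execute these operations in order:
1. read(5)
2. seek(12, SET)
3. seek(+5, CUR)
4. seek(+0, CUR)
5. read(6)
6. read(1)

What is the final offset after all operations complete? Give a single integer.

After 1 (read(5)): returned 'C2D87', offset=5
After 2 (seek(12, SET)): offset=12
After 3 (seek(+5, CUR)): offset=17
After 4 (seek(+0, CUR)): offset=17
After 5 (read(6)): returned 'NS1', offset=20
After 6 (read(1)): returned '', offset=20

Answer: 20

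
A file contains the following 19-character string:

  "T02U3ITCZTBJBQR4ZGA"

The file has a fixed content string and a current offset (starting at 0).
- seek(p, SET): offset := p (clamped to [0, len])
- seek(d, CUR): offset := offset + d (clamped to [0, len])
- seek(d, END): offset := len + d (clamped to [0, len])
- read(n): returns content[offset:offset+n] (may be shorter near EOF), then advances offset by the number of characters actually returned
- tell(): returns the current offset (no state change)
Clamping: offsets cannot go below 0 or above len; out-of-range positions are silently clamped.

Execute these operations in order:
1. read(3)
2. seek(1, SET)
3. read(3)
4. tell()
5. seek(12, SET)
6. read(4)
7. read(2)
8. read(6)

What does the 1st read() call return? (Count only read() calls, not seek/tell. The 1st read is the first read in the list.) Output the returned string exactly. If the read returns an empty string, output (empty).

After 1 (read(3)): returned 'T02', offset=3
After 2 (seek(1, SET)): offset=1
After 3 (read(3)): returned '02U', offset=4
After 4 (tell()): offset=4
After 5 (seek(12, SET)): offset=12
After 6 (read(4)): returned 'BQR4', offset=16
After 7 (read(2)): returned 'ZG', offset=18
After 8 (read(6)): returned 'A', offset=19

Answer: T02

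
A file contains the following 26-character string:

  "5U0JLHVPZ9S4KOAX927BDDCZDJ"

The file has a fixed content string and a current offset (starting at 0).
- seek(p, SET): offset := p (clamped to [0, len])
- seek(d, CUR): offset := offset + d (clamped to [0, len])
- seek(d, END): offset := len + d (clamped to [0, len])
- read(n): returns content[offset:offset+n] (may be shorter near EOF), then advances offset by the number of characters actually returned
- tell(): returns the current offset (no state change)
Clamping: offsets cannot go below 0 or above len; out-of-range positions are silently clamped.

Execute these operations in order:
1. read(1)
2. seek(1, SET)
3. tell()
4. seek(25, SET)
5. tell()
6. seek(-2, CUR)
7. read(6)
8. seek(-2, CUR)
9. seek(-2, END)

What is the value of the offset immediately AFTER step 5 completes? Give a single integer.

After 1 (read(1)): returned '5', offset=1
After 2 (seek(1, SET)): offset=1
After 3 (tell()): offset=1
After 4 (seek(25, SET)): offset=25
After 5 (tell()): offset=25

Answer: 25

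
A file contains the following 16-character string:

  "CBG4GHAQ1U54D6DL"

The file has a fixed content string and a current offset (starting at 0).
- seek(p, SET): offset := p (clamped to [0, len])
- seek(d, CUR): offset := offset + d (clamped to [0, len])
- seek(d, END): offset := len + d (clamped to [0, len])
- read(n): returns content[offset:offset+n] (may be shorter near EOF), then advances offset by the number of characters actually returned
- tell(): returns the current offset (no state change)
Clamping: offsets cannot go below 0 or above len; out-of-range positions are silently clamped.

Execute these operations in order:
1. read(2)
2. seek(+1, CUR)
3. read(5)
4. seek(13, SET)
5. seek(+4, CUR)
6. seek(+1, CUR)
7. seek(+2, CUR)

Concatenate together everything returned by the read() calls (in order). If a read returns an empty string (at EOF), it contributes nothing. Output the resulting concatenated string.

After 1 (read(2)): returned 'CB', offset=2
After 2 (seek(+1, CUR)): offset=3
After 3 (read(5)): returned '4GHAQ', offset=8
After 4 (seek(13, SET)): offset=13
After 5 (seek(+4, CUR)): offset=16
After 6 (seek(+1, CUR)): offset=16
After 7 (seek(+2, CUR)): offset=16

Answer: CB4GHAQ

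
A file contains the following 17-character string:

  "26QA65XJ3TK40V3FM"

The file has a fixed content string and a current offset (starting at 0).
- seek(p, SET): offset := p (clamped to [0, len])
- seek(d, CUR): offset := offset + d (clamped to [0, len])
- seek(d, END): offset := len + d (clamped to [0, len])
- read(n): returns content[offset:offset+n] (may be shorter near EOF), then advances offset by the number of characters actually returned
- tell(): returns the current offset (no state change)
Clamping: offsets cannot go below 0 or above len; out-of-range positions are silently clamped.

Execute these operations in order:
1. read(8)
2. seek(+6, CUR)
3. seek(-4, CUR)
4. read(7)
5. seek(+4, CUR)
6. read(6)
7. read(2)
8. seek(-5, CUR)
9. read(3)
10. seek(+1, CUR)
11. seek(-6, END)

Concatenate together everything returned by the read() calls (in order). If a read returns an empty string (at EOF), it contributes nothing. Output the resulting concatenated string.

Answer: 26QA65XJK40V3FM0V3

Derivation:
After 1 (read(8)): returned '26QA65XJ', offset=8
After 2 (seek(+6, CUR)): offset=14
After 3 (seek(-4, CUR)): offset=10
After 4 (read(7)): returned 'K40V3FM', offset=17
After 5 (seek(+4, CUR)): offset=17
After 6 (read(6)): returned '', offset=17
After 7 (read(2)): returned '', offset=17
After 8 (seek(-5, CUR)): offset=12
After 9 (read(3)): returned '0V3', offset=15
After 10 (seek(+1, CUR)): offset=16
After 11 (seek(-6, END)): offset=11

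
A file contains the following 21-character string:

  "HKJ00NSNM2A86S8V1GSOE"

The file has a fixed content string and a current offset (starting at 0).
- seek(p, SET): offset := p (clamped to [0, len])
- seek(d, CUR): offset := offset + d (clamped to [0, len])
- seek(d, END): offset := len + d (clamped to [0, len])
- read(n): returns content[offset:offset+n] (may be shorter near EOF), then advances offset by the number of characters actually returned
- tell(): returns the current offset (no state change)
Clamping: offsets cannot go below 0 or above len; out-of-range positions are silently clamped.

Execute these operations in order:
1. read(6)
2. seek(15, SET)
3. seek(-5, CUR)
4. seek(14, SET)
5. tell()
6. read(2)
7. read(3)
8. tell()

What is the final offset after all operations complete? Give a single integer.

Answer: 19

Derivation:
After 1 (read(6)): returned 'HKJ00N', offset=6
After 2 (seek(15, SET)): offset=15
After 3 (seek(-5, CUR)): offset=10
After 4 (seek(14, SET)): offset=14
After 5 (tell()): offset=14
After 6 (read(2)): returned '8V', offset=16
After 7 (read(3)): returned '1GS', offset=19
After 8 (tell()): offset=19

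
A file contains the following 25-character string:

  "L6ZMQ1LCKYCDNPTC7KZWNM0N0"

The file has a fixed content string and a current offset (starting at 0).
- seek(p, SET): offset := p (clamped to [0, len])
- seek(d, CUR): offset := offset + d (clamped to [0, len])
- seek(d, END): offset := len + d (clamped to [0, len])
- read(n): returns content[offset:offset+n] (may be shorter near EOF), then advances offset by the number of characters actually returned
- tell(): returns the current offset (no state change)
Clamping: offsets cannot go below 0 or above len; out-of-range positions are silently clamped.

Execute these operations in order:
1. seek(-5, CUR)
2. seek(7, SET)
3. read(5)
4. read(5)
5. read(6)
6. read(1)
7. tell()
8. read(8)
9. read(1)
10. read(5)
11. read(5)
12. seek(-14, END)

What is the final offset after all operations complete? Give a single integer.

After 1 (seek(-5, CUR)): offset=0
After 2 (seek(7, SET)): offset=7
After 3 (read(5)): returned 'CKYCD', offset=12
After 4 (read(5)): returned 'NPTC7', offset=17
After 5 (read(6)): returned 'KZWNM0', offset=23
After 6 (read(1)): returned 'N', offset=24
After 7 (tell()): offset=24
After 8 (read(8)): returned '0', offset=25
After 9 (read(1)): returned '', offset=25
After 10 (read(5)): returned '', offset=25
After 11 (read(5)): returned '', offset=25
After 12 (seek(-14, END)): offset=11

Answer: 11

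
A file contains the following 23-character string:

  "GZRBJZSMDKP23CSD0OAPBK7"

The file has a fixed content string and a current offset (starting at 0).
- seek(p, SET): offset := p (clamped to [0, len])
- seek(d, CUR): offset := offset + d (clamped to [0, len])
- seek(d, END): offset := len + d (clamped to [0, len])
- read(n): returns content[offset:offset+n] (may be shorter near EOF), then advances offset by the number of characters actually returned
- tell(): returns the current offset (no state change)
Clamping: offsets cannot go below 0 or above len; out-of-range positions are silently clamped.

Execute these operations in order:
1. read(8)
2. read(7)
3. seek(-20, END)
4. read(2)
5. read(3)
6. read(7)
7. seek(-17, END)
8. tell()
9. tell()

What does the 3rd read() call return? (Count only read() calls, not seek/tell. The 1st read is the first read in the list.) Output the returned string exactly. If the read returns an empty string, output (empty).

After 1 (read(8)): returned 'GZRBJZSM', offset=8
After 2 (read(7)): returned 'DKP23CS', offset=15
After 3 (seek(-20, END)): offset=3
After 4 (read(2)): returned 'BJ', offset=5
After 5 (read(3)): returned 'ZSM', offset=8
After 6 (read(7)): returned 'DKP23CS', offset=15
After 7 (seek(-17, END)): offset=6
After 8 (tell()): offset=6
After 9 (tell()): offset=6

Answer: BJ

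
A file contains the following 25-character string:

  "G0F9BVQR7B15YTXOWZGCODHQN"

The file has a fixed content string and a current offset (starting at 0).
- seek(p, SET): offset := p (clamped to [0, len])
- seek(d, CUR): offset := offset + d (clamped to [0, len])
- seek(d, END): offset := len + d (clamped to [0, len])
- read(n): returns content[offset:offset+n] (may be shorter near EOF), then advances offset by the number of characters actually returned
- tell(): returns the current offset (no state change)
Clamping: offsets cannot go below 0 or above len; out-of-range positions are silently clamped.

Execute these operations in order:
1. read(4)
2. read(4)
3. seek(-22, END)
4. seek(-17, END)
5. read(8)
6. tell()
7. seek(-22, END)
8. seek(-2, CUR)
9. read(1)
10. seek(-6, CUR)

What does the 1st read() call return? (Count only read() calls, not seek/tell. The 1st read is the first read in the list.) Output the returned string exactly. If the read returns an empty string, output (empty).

Answer: G0F9

Derivation:
After 1 (read(4)): returned 'G0F9', offset=4
After 2 (read(4)): returned 'BVQR', offset=8
After 3 (seek(-22, END)): offset=3
After 4 (seek(-17, END)): offset=8
After 5 (read(8)): returned '7B15YTXO', offset=16
After 6 (tell()): offset=16
After 7 (seek(-22, END)): offset=3
After 8 (seek(-2, CUR)): offset=1
After 9 (read(1)): returned '0', offset=2
After 10 (seek(-6, CUR)): offset=0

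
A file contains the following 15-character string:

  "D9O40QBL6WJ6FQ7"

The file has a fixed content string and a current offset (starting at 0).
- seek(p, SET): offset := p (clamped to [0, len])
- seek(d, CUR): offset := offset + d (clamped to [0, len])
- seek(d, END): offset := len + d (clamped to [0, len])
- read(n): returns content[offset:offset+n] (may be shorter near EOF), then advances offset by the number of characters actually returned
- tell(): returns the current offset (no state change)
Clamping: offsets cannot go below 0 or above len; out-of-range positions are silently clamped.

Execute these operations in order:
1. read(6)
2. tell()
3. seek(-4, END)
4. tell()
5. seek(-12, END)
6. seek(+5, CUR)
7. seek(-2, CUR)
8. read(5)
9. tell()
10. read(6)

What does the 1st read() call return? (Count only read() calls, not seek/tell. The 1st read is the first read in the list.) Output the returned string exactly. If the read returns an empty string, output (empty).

Answer: D9O40Q

Derivation:
After 1 (read(6)): returned 'D9O40Q', offset=6
After 2 (tell()): offset=6
After 3 (seek(-4, END)): offset=11
After 4 (tell()): offset=11
After 5 (seek(-12, END)): offset=3
After 6 (seek(+5, CUR)): offset=8
After 7 (seek(-2, CUR)): offset=6
After 8 (read(5)): returned 'BL6WJ', offset=11
After 9 (tell()): offset=11
After 10 (read(6)): returned '6FQ7', offset=15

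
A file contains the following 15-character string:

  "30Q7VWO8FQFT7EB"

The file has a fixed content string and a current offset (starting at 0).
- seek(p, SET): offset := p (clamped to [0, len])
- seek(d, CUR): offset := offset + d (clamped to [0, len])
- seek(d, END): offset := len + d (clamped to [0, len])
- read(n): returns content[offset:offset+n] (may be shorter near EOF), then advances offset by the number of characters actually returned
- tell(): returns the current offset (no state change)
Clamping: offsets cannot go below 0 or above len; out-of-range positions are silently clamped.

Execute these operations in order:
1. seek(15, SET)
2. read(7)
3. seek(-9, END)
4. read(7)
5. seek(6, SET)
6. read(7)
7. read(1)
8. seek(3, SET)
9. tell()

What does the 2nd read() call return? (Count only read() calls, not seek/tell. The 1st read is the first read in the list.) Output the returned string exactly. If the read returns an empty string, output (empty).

Answer: O8FQFT7

Derivation:
After 1 (seek(15, SET)): offset=15
After 2 (read(7)): returned '', offset=15
After 3 (seek(-9, END)): offset=6
After 4 (read(7)): returned 'O8FQFT7', offset=13
After 5 (seek(6, SET)): offset=6
After 6 (read(7)): returned 'O8FQFT7', offset=13
After 7 (read(1)): returned 'E', offset=14
After 8 (seek(3, SET)): offset=3
After 9 (tell()): offset=3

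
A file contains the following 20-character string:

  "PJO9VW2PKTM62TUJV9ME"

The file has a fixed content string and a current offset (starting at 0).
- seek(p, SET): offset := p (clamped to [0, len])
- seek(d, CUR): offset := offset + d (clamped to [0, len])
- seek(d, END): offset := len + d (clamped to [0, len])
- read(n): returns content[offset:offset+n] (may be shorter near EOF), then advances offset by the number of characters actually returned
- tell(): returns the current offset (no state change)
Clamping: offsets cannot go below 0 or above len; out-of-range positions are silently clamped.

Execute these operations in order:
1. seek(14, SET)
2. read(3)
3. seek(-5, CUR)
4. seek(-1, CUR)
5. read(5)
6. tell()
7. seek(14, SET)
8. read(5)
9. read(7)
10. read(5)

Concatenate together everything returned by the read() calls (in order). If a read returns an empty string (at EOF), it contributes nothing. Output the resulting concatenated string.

Answer: UJV62TUJUJV9ME

Derivation:
After 1 (seek(14, SET)): offset=14
After 2 (read(3)): returned 'UJV', offset=17
After 3 (seek(-5, CUR)): offset=12
After 4 (seek(-1, CUR)): offset=11
After 5 (read(5)): returned '62TUJ', offset=16
After 6 (tell()): offset=16
After 7 (seek(14, SET)): offset=14
After 8 (read(5)): returned 'UJV9M', offset=19
After 9 (read(7)): returned 'E', offset=20
After 10 (read(5)): returned '', offset=20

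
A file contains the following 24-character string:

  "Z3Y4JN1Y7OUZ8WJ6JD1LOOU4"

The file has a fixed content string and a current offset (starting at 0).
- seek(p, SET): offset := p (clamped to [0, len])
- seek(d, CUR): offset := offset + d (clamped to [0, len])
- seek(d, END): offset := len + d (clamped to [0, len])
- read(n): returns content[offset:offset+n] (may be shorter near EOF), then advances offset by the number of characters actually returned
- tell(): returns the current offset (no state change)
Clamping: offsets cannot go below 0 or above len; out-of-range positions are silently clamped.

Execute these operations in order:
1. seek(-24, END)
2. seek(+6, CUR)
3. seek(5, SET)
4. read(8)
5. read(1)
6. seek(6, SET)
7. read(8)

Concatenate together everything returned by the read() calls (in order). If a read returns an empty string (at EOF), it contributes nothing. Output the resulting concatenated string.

After 1 (seek(-24, END)): offset=0
After 2 (seek(+6, CUR)): offset=6
After 3 (seek(5, SET)): offset=5
After 4 (read(8)): returned 'N1Y7OUZ8', offset=13
After 5 (read(1)): returned 'W', offset=14
After 6 (seek(6, SET)): offset=6
After 7 (read(8)): returned '1Y7OUZ8W', offset=14

Answer: N1Y7OUZ8W1Y7OUZ8W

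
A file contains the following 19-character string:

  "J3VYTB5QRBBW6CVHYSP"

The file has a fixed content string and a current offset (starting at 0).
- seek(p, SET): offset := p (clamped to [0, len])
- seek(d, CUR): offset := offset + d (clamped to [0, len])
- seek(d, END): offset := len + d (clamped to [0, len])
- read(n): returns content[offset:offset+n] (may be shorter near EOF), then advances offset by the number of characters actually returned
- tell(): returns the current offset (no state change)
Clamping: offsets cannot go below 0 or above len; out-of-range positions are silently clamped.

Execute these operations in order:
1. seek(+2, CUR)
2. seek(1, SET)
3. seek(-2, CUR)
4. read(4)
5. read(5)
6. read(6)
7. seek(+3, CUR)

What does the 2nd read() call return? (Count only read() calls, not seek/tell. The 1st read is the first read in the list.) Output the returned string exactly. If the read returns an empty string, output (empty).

Answer: TB5QR

Derivation:
After 1 (seek(+2, CUR)): offset=2
After 2 (seek(1, SET)): offset=1
After 3 (seek(-2, CUR)): offset=0
After 4 (read(4)): returned 'J3VY', offset=4
After 5 (read(5)): returned 'TB5QR', offset=9
After 6 (read(6)): returned 'BBW6CV', offset=15
After 7 (seek(+3, CUR)): offset=18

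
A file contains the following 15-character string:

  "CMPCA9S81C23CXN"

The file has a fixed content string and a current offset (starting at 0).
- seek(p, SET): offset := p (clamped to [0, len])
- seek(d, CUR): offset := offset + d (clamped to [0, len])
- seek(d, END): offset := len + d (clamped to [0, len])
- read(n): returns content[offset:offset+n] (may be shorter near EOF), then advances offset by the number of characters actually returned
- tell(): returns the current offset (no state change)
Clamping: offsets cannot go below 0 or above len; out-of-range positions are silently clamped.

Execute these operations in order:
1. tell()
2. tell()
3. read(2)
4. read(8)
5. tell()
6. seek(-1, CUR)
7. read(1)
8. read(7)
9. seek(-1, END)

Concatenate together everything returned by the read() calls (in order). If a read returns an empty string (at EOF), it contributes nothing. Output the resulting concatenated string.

After 1 (tell()): offset=0
After 2 (tell()): offset=0
After 3 (read(2)): returned 'CM', offset=2
After 4 (read(8)): returned 'PCA9S81C', offset=10
After 5 (tell()): offset=10
After 6 (seek(-1, CUR)): offset=9
After 7 (read(1)): returned 'C', offset=10
After 8 (read(7)): returned '23CXN', offset=15
After 9 (seek(-1, END)): offset=14

Answer: CMPCA9S81CC23CXN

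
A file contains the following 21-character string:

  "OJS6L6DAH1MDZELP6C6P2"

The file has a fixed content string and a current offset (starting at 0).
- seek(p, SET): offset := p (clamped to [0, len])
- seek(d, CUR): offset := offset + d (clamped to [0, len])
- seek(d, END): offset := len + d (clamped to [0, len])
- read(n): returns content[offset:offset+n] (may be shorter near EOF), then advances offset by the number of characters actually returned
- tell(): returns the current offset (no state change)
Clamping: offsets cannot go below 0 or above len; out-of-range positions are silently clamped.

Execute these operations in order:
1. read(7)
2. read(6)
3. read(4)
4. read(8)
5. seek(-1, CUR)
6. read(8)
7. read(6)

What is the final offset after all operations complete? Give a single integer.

Answer: 21

Derivation:
After 1 (read(7)): returned 'OJS6L6D', offset=7
After 2 (read(6)): returned 'AH1MDZ', offset=13
After 3 (read(4)): returned 'ELP6', offset=17
After 4 (read(8)): returned 'C6P2', offset=21
After 5 (seek(-1, CUR)): offset=20
After 6 (read(8)): returned '2', offset=21
After 7 (read(6)): returned '', offset=21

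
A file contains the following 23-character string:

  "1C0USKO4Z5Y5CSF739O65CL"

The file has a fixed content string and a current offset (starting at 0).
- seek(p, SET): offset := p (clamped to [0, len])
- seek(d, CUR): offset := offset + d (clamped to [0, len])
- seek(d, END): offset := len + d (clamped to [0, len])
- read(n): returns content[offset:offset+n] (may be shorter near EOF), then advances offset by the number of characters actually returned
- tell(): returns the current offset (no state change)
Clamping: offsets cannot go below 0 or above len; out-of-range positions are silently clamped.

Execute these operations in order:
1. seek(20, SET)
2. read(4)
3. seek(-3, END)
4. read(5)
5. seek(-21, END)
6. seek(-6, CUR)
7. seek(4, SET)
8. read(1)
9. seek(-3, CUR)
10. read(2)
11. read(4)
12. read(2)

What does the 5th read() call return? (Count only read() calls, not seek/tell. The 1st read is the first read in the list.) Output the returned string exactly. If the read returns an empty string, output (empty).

After 1 (seek(20, SET)): offset=20
After 2 (read(4)): returned '5CL', offset=23
After 3 (seek(-3, END)): offset=20
After 4 (read(5)): returned '5CL', offset=23
After 5 (seek(-21, END)): offset=2
After 6 (seek(-6, CUR)): offset=0
After 7 (seek(4, SET)): offset=4
After 8 (read(1)): returned 'S', offset=5
After 9 (seek(-3, CUR)): offset=2
After 10 (read(2)): returned '0U', offset=4
After 11 (read(4)): returned 'SKO4', offset=8
After 12 (read(2)): returned 'Z5', offset=10

Answer: SKO4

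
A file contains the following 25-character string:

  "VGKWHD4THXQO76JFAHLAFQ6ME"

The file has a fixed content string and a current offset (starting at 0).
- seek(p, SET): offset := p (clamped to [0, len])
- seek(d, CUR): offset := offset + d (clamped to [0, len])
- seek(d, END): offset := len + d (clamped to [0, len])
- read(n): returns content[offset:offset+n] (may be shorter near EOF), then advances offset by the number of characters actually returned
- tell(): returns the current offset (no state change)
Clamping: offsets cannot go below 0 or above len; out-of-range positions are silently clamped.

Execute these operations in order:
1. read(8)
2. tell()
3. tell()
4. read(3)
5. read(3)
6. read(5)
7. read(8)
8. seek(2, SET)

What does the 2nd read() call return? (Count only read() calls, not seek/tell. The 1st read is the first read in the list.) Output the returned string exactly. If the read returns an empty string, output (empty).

Answer: HXQ

Derivation:
After 1 (read(8)): returned 'VGKWHD4T', offset=8
After 2 (tell()): offset=8
After 3 (tell()): offset=8
After 4 (read(3)): returned 'HXQ', offset=11
After 5 (read(3)): returned 'O76', offset=14
After 6 (read(5)): returned 'JFAHL', offset=19
After 7 (read(8)): returned 'AFQ6ME', offset=25
After 8 (seek(2, SET)): offset=2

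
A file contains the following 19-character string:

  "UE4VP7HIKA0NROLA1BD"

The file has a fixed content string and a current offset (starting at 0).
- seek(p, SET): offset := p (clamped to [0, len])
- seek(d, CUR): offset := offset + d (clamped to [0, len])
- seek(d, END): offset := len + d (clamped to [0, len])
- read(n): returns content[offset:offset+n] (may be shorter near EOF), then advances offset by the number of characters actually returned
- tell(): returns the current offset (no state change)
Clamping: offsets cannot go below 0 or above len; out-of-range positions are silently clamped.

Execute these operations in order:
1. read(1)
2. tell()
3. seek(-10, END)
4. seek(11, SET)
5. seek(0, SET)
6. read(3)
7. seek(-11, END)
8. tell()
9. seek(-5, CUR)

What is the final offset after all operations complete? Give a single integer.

After 1 (read(1)): returned 'U', offset=1
After 2 (tell()): offset=1
After 3 (seek(-10, END)): offset=9
After 4 (seek(11, SET)): offset=11
After 5 (seek(0, SET)): offset=0
After 6 (read(3)): returned 'UE4', offset=3
After 7 (seek(-11, END)): offset=8
After 8 (tell()): offset=8
After 9 (seek(-5, CUR)): offset=3

Answer: 3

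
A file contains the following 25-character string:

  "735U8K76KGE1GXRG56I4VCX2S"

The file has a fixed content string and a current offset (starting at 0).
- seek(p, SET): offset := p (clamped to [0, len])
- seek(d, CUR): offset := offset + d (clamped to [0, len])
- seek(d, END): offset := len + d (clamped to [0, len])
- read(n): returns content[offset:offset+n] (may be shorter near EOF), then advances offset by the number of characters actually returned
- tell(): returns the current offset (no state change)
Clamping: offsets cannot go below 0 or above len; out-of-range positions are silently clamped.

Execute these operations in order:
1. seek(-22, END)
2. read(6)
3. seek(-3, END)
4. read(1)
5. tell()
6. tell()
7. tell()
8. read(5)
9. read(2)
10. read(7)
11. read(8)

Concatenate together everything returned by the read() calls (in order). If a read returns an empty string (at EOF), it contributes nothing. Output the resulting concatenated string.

After 1 (seek(-22, END)): offset=3
After 2 (read(6)): returned 'U8K76K', offset=9
After 3 (seek(-3, END)): offset=22
After 4 (read(1)): returned 'X', offset=23
After 5 (tell()): offset=23
After 6 (tell()): offset=23
After 7 (tell()): offset=23
After 8 (read(5)): returned '2S', offset=25
After 9 (read(2)): returned '', offset=25
After 10 (read(7)): returned '', offset=25
After 11 (read(8)): returned '', offset=25

Answer: U8K76KX2S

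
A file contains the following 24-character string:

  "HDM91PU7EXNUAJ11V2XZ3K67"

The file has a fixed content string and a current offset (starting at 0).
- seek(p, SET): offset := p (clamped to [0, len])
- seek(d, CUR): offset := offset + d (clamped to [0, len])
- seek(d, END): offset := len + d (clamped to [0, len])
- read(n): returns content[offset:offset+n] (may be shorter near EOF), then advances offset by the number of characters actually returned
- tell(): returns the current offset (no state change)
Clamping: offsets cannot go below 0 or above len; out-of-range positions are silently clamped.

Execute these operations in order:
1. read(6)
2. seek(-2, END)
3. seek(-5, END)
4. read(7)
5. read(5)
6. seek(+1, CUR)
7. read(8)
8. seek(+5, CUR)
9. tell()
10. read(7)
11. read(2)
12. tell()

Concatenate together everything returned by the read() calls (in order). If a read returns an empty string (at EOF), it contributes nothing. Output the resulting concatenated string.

After 1 (read(6)): returned 'HDM91P', offset=6
After 2 (seek(-2, END)): offset=22
After 3 (seek(-5, END)): offset=19
After 4 (read(7)): returned 'Z3K67', offset=24
After 5 (read(5)): returned '', offset=24
After 6 (seek(+1, CUR)): offset=24
After 7 (read(8)): returned '', offset=24
After 8 (seek(+5, CUR)): offset=24
After 9 (tell()): offset=24
After 10 (read(7)): returned '', offset=24
After 11 (read(2)): returned '', offset=24
After 12 (tell()): offset=24

Answer: HDM91PZ3K67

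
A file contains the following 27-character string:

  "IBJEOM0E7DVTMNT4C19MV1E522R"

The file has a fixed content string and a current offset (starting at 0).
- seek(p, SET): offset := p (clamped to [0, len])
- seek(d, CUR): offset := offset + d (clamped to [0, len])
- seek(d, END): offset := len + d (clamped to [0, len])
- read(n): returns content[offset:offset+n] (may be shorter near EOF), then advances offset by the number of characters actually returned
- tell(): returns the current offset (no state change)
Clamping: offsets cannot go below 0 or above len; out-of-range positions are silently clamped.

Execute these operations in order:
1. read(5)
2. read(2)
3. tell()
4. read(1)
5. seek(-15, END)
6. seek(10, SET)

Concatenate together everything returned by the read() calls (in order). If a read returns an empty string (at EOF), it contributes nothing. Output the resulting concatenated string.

After 1 (read(5)): returned 'IBJEO', offset=5
After 2 (read(2)): returned 'M0', offset=7
After 3 (tell()): offset=7
After 4 (read(1)): returned 'E', offset=8
After 5 (seek(-15, END)): offset=12
After 6 (seek(10, SET)): offset=10

Answer: IBJEOM0E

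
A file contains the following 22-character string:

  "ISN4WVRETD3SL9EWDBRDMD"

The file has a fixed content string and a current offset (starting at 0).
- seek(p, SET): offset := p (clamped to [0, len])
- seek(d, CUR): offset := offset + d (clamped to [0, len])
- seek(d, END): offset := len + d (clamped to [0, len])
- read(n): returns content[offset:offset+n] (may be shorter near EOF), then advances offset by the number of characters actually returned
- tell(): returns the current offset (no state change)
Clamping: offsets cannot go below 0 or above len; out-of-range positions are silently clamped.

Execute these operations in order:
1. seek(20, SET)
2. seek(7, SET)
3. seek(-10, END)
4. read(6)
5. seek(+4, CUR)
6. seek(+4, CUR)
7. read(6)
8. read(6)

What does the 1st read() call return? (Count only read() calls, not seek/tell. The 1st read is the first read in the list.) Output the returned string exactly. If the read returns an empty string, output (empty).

After 1 (seek(20, SET)): offset=20
After 2 (seek(7, SET)): offset=7
After 3 (seek(-10, END)): offset=12
After 4 (read(6)): returned 'L9EWDB', offset=18
After 5 (seek(+4, CUR)): offset=22
After 6 (seek(+4, CUR)): offset=22
After 7 (read(6)): returned '', offset=22
After 8 (read(6)): returned '', offset=22

Answer: L9EWDB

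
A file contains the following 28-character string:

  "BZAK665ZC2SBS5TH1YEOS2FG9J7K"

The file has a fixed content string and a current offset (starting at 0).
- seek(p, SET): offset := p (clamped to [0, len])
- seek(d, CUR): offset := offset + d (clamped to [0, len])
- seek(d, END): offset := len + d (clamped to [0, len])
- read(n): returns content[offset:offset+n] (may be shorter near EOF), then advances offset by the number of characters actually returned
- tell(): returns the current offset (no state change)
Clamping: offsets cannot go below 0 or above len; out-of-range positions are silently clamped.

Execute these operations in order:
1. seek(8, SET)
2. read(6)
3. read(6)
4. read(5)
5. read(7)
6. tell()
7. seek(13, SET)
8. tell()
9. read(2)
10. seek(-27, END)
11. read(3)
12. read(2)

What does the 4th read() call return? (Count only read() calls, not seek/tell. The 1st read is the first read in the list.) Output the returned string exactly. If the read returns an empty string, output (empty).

After 1 (seek(8, SET)): offset=8
After 2 (read(6)): returned 'C2SBS5', offset=14
After 3 (read(6)): returned 'TH1YEO', offset=20
After 4 (read(5)): returned 'S2FG9', offset=25
After 5 (read(7)): returned 'J7K', offset=28
After 6 (tell()): offset=28
After 7 (seek(13, SET)): offset=13
After 8 (tell()): offset=13
After 9 (read(2)): returned '5T', offset=15
After 10 (seek(-27, END)): offset=1
After 11 (read(3)): returned 'ZAK', offset=4
After 12 (read(2)): returned '66', offset=6

Answer: J7K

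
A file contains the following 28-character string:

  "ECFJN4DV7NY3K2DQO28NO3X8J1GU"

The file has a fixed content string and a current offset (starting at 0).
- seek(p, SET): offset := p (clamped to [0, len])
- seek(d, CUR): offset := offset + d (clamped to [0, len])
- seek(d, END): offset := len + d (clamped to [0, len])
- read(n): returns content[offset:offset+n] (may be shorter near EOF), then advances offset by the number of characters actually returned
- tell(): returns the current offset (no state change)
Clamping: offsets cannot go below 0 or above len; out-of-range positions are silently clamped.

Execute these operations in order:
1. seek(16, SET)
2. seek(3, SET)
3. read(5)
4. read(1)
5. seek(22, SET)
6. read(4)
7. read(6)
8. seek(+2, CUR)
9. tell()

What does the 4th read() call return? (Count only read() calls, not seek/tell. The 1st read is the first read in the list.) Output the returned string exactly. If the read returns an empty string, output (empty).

Answer: GU

Derivation:
After 1 (seek(16, SET)): offset=16
After 2 (seek(3, SET)): offset=3
After 3 (read(5)): returned 'JN4DV', offset=8
After 4 (read(1)): returned '7', offset=9
After 5 (seek(22, SET)): offset=22
After 6 (read(4)): returned 'X8J1', offset=26
After 7 (read(6)): returned 'GU', offset=28
After 8 (seek(+2, CUR)): offset=28
After 9 (tell()): offset=28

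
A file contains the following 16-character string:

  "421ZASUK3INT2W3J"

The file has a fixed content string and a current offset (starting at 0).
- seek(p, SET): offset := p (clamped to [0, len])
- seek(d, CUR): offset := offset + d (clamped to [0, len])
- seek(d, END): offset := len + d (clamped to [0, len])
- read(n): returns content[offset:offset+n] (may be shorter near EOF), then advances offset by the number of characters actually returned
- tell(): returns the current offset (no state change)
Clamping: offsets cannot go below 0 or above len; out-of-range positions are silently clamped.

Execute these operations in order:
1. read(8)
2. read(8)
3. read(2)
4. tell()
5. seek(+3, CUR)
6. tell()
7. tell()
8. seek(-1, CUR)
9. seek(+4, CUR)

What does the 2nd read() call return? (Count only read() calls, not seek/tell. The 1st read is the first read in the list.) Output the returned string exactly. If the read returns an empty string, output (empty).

Answer: 3INT2W3J

Derivation:
After 1 (read(8)): returned '421ZASUK', offset=8
After 2 (read(8)): returned '3INT2W3J', offset=16
After 3 (read(2)): returned '', offset=16
After 4 (tell()): offset=16
After 5 (seek(+3, CUR)): offset=16
After 6 (tell()): offset=16
After 7 (tell()): offset=16
After 8 (seek(-1, CUR)): offset=15
After 9 (seek(+4, CUR)): offset=16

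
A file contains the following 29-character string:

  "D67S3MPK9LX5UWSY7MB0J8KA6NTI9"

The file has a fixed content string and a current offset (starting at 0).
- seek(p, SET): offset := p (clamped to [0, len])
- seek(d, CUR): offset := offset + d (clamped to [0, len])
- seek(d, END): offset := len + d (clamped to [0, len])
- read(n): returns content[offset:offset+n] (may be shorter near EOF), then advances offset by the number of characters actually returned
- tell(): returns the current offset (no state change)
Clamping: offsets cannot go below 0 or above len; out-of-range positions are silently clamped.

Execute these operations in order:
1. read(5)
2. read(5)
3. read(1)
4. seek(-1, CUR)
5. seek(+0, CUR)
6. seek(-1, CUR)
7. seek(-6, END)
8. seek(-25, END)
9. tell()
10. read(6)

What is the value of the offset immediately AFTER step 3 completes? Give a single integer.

After 1 (read(5)): returned 'D67S3', offset=5
After 2 (read(5)): returned 'MPK9L', offset=10
After 3 (read(1)): returned 'X', offset=11

Answer: 11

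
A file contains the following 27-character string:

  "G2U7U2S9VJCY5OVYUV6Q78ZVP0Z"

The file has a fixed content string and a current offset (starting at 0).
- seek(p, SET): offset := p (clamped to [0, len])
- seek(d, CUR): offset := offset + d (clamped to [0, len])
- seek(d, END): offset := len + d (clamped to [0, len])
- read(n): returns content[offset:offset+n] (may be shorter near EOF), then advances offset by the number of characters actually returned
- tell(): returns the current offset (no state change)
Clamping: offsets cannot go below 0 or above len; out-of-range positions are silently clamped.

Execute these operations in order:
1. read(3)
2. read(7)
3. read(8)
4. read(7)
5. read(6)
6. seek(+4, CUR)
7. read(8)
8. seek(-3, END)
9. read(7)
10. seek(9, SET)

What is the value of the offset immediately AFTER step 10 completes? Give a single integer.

After 1 (read(3)): returned 'G2U', offset=3
After 2 (read(7)): returned '7U2S9VJ', offset=10
After 3 (read(8)): returned 'CY5OVYUV', offset=18
After 4 (read(7)): returned '6Q78ZVP', offset=25
After 5 (read(6)): returned '0Z', offset=27
After 6 (seek(+4, CUR)): offset=27
After 7 (read(8)): returned '', offset=27
After 8 (seek(-3, END)): offset=24
After 9 (read(7)): returned 'P0Z', offset=27
After 10 (seek(9, SET)): offset=9

Answer: 9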